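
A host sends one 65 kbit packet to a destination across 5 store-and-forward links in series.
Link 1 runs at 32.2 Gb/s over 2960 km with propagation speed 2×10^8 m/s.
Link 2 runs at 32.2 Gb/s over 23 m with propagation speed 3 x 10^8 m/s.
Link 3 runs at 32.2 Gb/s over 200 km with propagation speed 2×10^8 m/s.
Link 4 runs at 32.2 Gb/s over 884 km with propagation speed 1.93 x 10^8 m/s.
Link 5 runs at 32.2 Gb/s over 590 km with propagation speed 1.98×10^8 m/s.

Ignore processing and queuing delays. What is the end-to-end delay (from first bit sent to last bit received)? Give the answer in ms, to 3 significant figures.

L = 65000 bits.
Transmission delay per hop = L/R = 65000/3.22e+10 = 0.00201863 ms; 5 hops → 0.0100932 ms.
Propagation delays (d/s per hop): 14.8, 7.66667e-05, 1, 4.58031, 2.9798 ms; sum = 23.3602 ms.
End-to-end = 23.4 ms.

23.4 ms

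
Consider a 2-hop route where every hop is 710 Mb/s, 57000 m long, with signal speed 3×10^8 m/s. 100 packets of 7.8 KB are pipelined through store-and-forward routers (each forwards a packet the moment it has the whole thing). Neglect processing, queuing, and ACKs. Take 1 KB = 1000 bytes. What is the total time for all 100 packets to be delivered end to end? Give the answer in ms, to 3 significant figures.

9.26 ms

Per-hop transmission t_tx = L/R = 62400/710000000 = 0.0878873 ms.
Per-hop propagation t_prop = 57000/300000000 = 0.19 ms.
Pipeline fill: first packet needs 2·t_tx to clear all hops; remaining 99 packets each add one t_tx.
Total = (2+100-1)·t_tx + 2·t_prop = 101·0.0878873 + 2·0.19 = 9.26 ms.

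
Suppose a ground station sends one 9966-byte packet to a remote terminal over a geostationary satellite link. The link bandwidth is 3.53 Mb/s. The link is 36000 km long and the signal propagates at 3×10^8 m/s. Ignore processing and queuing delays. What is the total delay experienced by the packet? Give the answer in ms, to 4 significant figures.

L = 9966 × 8 = 79728 bits.
Transmission delay = L/R = 79728 / 3530000 = 22.5858 ms.
Propagation delay = d/s = 36000000 m / 300000000 m/s = 120 ms.
Total = 142.6 ms.

142.6 ms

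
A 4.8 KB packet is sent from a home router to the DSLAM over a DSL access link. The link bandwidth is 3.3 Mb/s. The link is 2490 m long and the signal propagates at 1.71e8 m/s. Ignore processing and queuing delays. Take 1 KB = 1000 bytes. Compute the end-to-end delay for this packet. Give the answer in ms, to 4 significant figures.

L = 38400 bits.
Transmission delay = L/R = 38400 / 3300000 = 11.6364 ms.
Propagation delay = d/s = 2490 m / 171000000 m/s = 0.0145614 ms.
Total = 11.65 ms.

11.65 ms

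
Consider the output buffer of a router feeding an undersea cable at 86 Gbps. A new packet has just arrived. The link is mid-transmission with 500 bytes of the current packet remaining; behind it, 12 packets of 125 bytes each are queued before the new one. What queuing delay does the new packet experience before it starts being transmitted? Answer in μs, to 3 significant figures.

0.186 μs

Each queued packet: L/R = 1000/86000000000 = 0.0116279 μs.
12 queued → 0.139535 μs.
Plus remaining 4000 bits of current packet: 0.0465116 μs.
Queuing delay = 0.186 μs.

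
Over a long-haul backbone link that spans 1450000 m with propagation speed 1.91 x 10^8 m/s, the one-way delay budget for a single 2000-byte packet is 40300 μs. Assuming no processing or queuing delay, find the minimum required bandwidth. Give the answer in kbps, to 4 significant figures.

L = 16000 bits.
Propagation delay = 1450000 / 191000000 = 7591.62 μs.
Transmission budget = 40300 − 7591.62 = 32708.4 μs.
R ≥ L / t_tx = 16000 bits / 0.0327084 s = 489.2 kbps.

489.2 kbps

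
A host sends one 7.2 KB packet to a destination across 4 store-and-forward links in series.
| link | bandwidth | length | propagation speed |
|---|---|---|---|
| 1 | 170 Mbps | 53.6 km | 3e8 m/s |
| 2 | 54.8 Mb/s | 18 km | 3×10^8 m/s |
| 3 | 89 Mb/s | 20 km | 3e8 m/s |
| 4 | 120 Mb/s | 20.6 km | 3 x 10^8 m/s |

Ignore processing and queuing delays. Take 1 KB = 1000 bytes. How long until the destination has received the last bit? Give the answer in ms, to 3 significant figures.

2.89 ms

L = 57600 bits.
Transmission delays (L/R per hop): 0.338824, 1.05109, 0.647191, 0.48 ms; sum = 2.51711 ms.
Propagation delays (d/s per hop): 0.178667, 0.06, 0.0666667, 0.0686667 ms; sum = 0.374 ms.
End-to-end = 2.89 ms.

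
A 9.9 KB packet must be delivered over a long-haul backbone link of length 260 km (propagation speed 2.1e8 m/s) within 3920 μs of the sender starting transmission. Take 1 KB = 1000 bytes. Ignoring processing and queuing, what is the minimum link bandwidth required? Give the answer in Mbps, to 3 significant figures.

29.5 Mbps

L = 79200 bits.
Propagation delay = 260000 / 210000000 = 1238.1 μs.
Transmission budget = 3920 − 1238.1 = 2681.9 μs.
R ≥ L / t_tx = 79200 bits / 0.0026819 s = 29.5 Mbps.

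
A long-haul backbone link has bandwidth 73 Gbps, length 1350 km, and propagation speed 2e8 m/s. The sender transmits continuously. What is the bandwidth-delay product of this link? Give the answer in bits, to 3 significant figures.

493000000 bits

Propagation delay = 1350000 / 200000000 = 0.00675 s.
BDP = R × t_prop = 73000000000 × 0.00675 = 492750000 bits.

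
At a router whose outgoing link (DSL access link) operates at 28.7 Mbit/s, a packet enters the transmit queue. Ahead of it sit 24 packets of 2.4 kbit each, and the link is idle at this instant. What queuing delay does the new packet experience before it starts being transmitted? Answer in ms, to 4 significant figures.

Each queued packet: L/R = 2400/28700000 = 0.0836237 ms.
24 queued → 2.00697 ms.
Queuing delay = 2.007 ms.

2.007 ms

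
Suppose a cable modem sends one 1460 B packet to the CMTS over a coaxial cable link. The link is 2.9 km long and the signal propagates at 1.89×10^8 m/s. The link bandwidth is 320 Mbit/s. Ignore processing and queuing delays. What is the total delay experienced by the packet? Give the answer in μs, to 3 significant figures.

51.8 μs

L = 1460 × 8 = 11680 bits.
Transmission delay = L/R = 11680 / 320000000 = 36.5 μs.
Propagation delay = d/s = 2900 m / 189000000 m/s = 15.3439 μs.
Total = 51.8 μs.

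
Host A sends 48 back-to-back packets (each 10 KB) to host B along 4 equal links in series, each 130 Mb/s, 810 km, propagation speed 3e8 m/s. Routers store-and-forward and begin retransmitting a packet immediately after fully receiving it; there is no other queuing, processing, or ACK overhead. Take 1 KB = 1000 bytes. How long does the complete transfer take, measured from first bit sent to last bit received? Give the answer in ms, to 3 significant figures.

42.2 ms

Per-hop transmission t_tx = L/R = 80000/130000000 = 0.615385 ms.
Per-hop propagation t_prop = 810000/300000000 = 2.7 ms.
Pipeline fill: first packet needs 4·t_tx to clear all hops; remaining 47 packets each add one t_tx.
Total = (4+48-1)·t_tx + 4·t_prop = 51·0.615385 + 4·2.7 = 42.2 ms.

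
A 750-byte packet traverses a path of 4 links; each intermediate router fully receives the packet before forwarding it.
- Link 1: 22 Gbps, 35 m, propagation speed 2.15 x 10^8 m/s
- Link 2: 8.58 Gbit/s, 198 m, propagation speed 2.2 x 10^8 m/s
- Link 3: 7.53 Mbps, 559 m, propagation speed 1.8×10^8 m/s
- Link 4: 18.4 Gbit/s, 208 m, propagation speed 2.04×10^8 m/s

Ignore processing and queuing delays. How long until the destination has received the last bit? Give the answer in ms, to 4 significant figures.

L = 750 × 8 = 6000 bits.
Transmission delays (L/R per hop): 0.000272727, 0.000699301, 0.796813, 0.000326087 ms; sum = 0.798111 ms.
Propagation delays (d/s per hop): 0.000162791, 0.0009, 0.00310556, 0.00101961 ms; sum = 0.00518795 ms.
End-to-end = 0.8033 ms.

0.8033 ms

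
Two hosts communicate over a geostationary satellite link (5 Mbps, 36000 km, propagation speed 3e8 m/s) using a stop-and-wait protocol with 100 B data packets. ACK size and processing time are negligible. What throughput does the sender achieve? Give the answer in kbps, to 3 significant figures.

3.33 kbps

t_tx = L/R = 800/5000000 = 0.00016 s.
t_prop = 36000000/300000000 = 0.12 s; RTT = 0.24 s.
Cycle = t_tx + RTT = 0.24016 s.
Throughput = L / cycle = 800 / 0.24016 = 3.33 kbps.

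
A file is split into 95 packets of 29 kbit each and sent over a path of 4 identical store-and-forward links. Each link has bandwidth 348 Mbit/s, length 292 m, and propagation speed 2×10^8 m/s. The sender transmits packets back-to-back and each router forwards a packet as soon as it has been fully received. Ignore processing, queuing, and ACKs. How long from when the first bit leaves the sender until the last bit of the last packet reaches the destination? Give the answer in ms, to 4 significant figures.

Per-hop transmission t_tx = L/R = 29000/348000000 = 0.0833333 ms.
Per-hop propagation t_prop = 292/200000000 = 0.00146 ms.
Pipeline fill: first packet needs 4·t_tx to clear all hops; remaining 94 packets each add one t_tx.
Total = (4+95-1)·t_tx + 4·t_prop = 98·0.0833333 + 4·0.00146 = 8.173 ms.

8.173 ms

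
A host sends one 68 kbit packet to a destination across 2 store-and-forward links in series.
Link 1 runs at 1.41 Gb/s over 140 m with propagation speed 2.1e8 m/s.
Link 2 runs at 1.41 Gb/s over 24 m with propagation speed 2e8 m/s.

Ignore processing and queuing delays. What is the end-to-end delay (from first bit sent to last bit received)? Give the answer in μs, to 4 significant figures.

L = 68000 bits.
Transmission delay per hop = L/R = 68000/1410000000 = 48.227 μs; 2 hops → 96.4539 μs.
Propagation delays (d/s per hop): 0.666667, 0.12 μs; sum = 0.786667 μs.
End-to-end = 97.24 μs.

97.24 μs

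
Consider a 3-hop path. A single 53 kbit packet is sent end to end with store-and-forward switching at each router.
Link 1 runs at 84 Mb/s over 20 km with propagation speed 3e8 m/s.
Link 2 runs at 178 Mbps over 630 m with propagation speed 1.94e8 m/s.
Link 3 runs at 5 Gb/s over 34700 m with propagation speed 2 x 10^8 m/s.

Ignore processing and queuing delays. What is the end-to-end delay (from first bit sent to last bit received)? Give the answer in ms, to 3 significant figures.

L = 53000 bits.
Transmission delays (L/R per hop): 0.630952, 0.297753, 0.0106 ms; sum = 0.939305 ms.
Propagation delays (d/s per hop): 0.0666667, 0.00324742, 0.1735 ms; sum = 0.243414 ms.
End-to-end = 1.18 ms.

1.18 ms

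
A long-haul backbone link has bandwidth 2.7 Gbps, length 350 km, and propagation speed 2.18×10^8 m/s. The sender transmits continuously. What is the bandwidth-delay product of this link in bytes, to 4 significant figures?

541900 bytes

Propagation delay = 350000 / 2.18e+08 = 0.0016055 s.
BDP = R × t_prop = 2700000000 × 0.0016055 = 4334860 bits.
In bytes: 4334860/8 = 541900 bytes.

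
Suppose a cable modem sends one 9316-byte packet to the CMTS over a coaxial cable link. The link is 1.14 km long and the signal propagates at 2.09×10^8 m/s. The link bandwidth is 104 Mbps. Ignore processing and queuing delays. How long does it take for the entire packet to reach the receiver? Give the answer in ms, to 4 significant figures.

0.7221 ms

L = 9316 × 8 = 74528 bits.
Transmission delay = L/R = 74528 / 104000000 = 0.716615 ms.
Propagation delay = d/s = 1140 m / 209000000 m/s = 0.00545455 ms.
Total = 0.7221 ms.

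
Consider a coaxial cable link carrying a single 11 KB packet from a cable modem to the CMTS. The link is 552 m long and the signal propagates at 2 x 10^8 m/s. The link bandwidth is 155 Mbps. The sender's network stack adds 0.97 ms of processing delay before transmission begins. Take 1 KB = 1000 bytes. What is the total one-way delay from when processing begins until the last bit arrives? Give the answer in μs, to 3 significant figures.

L = 88000 bits.
Transmission delay = L/R = 88000 / 155000000 = 567.742 μs.
Propagation delay = d/s = 552 m / 200000000 m/s = 2.76 μs.
Plus processing delay 0.97 ms = 970 μs.
Total = 1540 μs.

1540 μs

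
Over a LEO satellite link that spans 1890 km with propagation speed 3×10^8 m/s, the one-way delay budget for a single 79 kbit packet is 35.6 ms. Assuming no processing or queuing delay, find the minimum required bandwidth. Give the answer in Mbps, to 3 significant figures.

Propagation delay = 1890000 / 300000000 = 6.3 ms.
Transmission budget = 35.6 − 6.3 = 29.3 ms.
R ≥ L / t_tx = 79000 bits / 0.0293 s = 2.70 Mbps.

2.70 Mbps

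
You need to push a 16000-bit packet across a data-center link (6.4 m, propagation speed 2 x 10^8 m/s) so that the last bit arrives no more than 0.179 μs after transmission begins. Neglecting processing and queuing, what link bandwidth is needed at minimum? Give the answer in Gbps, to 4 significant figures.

Propagation delay = 6.4 / 200000000 = 0.032 μs.
Transmission budget = 0.179 − 0.032 = 0.147 μs.
R ≥ L / t_tx = 16000 bits / 1.47e-07 s = 108.8 Gbps.

108.8 Gbps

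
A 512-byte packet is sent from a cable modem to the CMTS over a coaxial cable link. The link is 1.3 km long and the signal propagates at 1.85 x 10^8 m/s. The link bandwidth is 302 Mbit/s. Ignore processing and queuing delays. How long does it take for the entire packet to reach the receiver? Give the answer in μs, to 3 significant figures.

L = 512 × 8 = 4096 bits.
Transmission delay = L/R = 4096 / 302000000 = 13.5629 μs.
Propagation delay = d/s = 1300 m / 185000000 m/s = 7.02703 μs.
Total = 20.6 μs.

20.6 μs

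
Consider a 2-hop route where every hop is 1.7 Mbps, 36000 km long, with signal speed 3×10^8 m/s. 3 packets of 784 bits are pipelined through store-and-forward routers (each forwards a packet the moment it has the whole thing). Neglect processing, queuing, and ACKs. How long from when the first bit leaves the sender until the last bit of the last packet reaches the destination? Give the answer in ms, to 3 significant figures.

Per-hop transmission t_tx = L/R = 784/1700000 = 0.461176 ms.
Per-hop propagation t_prop = 36000000/300000000 = 120 ms.
Pipeline fill: first packet needs 2·t_tx to clear all hops; remaining 2 packets each add one t_tx.
Total = (2+3-1)·t_tx + 2·t_prop = 4·0.461176 + 2·120 = 242 ms.

242 ms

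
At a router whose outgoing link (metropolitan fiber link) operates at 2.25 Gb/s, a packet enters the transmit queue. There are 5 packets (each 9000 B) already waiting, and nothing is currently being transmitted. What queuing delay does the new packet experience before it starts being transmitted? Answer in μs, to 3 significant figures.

Each queued packet: L/R = 72000/2250000000 = 32 μs.
5 queued → 160 μs.
Queuing delay = 160 μs.

160 μs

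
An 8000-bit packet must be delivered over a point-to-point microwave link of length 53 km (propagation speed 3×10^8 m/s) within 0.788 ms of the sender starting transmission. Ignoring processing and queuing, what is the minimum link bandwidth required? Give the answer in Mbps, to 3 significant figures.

13.1 Mbps

Propagation delay = 53000 / 300000000 = 0.176667 ms.
Transmission budget = 0.788 − 0.176667 = 0.611333 ms.
R ≥ L / t_tx = 8000 bits / 0.000611333 s = 13.1 Mbps.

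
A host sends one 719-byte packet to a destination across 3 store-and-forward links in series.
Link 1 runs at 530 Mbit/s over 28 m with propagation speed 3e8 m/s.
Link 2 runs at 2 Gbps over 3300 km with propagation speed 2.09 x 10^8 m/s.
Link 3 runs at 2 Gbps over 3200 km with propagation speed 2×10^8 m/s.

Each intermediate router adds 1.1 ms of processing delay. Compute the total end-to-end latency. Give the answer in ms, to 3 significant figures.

L = 719 × 8 = 5752 bits.
Transmission delays (L/R per hop): 0.0108528, 0.002876, 0.002876 ms; sum = 0.0166048 ms.
Propagation delays (d/s per hop): 9.33333e-05, 15.7895, 16 ms; sum = 31.7896 ms.
Processing at 2 router(s): 2 × 1.1 ms = 2.2 ms.
End-to-end = 34.0 ms.

34.0 ms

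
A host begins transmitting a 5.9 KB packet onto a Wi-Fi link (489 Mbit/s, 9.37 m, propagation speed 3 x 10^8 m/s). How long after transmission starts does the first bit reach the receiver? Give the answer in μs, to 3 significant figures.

0.0312 μs

First bit experiences only propagation delay: d/s = 9.37/300000000 = 0.0312 μs.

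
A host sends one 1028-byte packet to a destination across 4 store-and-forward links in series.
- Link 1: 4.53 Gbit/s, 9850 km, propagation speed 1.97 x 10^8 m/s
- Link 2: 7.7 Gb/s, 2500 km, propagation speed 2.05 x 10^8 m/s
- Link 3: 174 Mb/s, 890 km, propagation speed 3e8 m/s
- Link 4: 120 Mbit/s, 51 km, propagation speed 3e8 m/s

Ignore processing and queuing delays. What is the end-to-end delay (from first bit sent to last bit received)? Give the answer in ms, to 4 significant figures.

L = 1028 × 8 = 8224 bits.
Transmission delays (L/R per hop): 0.00181545, 0.00106805, 0.0472644, 0.0685333 ms; sum = 0.118681 ms.
Propagation delays (d/s per hop): 50, 12.1951, 2.96667, 0.17 ms; sum = 65.3318 ms.
End-to-end = 65.45 ms.

65.45 ms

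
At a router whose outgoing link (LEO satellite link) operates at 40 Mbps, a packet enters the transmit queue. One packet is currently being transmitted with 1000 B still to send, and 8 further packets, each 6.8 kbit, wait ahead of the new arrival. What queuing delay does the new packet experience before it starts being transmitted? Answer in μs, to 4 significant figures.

1560 μs

Each queued packet: L/R = 6800/40000000 = 170 μs.
8 queued → 1360 μs.
Plus remaining 8000 bits of current packet: 200 μs.
Queuing delay = 1560 μs.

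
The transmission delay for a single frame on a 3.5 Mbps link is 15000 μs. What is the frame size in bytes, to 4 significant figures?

6563 bytes

L = R × t_tx = 3500000 b/s × 0.015 s = 52500 bits.
In bytes: 52500 / 8 = 6563 bytes.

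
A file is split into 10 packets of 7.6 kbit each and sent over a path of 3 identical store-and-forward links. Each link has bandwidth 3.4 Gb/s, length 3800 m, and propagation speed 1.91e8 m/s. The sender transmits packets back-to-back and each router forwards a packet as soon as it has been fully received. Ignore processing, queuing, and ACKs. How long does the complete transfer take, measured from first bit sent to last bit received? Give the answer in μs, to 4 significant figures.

Per-hop transmission t_tx = L/R = 7600/3400000000 = 2.23529 μs.
Per-hop propagation t_prop = 3800/191000000 = 19.8953 μs.
Pipeline fill: first packet needs 3·t_tx to clear all hops; remaining 9 packets each add one t_tx.
Total = (3+10-1)·t_tx + 3·t_prop = 12·2.23529 + 3·19.8953 = 86.51 μs.

86.51 μs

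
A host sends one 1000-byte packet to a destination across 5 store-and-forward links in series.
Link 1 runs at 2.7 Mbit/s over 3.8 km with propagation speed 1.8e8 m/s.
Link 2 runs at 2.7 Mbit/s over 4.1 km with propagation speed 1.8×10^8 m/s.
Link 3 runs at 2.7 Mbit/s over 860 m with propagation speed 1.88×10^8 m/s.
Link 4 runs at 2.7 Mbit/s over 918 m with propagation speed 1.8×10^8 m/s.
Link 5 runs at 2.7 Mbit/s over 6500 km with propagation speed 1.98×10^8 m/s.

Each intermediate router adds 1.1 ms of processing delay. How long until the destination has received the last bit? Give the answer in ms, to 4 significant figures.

52.10 ms

L = 1000 × 8 = 8000 bits.
Transmission delay per hop = L/R = 8000/2700000 = 2.96296 ms; 5 hops → 14.8148 ms.
Propagation delays (d/s per hop): 0.0211111, 0.0227778, 0.00457447, 0.0051, 32.8283 ms; sum = 32.8818 ms.
Processing at 4 router(s): 4 × 1.1 ms = 4.4 ms.
End-to-end = 52.10 ms.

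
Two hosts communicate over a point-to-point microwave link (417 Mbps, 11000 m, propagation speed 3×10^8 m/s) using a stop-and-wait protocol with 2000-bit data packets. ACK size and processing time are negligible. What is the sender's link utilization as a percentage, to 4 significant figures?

t_tx = L/R = 2000/417000000 = 4.79616e-06 s.
t_prop = 11000/300000000 = 3.66667e-05 s; RTT = 7.33333e-05 s.
Cycle = t_tx + RTT = 7.81295e-05 s.
Utilization = t_tx / cycle = 4.79616e-06/7.81295e-05 = 6.139 %.

6.139 %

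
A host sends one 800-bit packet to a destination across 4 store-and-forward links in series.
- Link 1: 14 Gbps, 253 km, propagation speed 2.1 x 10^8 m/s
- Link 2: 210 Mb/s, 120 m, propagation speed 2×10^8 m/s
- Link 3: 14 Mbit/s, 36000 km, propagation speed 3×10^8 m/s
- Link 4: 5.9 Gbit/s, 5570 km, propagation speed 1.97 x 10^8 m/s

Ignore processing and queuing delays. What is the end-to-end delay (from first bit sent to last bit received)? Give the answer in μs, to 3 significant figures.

150000 μs

Transmission delays (L/R per hop): 0.0571429, 3.80952, 57.1429, 0.135593 μs; sum = 61.1451 μs.
Propagation delays (d/s per hop): 1204.76, 0.6, 120000, 28274.1 μs; sum = 149479 μs.
End-to-end = 150000 μs.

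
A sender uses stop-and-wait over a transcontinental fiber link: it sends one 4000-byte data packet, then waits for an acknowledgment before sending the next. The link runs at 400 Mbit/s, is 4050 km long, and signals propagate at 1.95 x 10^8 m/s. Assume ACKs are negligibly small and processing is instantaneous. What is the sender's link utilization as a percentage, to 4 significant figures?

0.1922 %

t_tx = L/R = 32000/400000000 = 8e-05 s.
t_prop = 4050000/195000000 = 0.0207692 s; RTT = 0.0415385 s.
Cycle = t_tx + RTT = 0.0416185 s.
Utilization = t_tx / cycle = 8e-05/0.0416185 = 0.1922 %.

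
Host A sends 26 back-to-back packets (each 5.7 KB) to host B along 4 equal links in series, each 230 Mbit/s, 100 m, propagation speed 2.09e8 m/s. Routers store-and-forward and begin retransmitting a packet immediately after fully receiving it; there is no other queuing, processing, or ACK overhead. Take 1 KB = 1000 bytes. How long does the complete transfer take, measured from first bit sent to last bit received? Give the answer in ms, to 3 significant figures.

5.75 ms

Per-hop transmission t_tx = L/R = 45600/230000000 = 0.198261 ms.
Per-hop propagation t_prop = 100/209000000 = 0.000478469 ms.
Pipeline fill: first packet needs 4·t_tx to clear all hops; remaining 25 packets each add one t_tx.
Total = (4+26-1)·t_tx + 4·t_prop = 29·0.198261 + 4·0.000478469 = 5.75 ms.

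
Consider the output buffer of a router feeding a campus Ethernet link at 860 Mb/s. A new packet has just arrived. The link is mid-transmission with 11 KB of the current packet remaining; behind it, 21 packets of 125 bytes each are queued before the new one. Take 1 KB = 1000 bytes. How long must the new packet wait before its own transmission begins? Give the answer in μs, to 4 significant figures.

Each queued packet: L/R = 1000/860000000 = 1.16279 μs.
21 queued → 24.4186 μs.
Plus remaining 88000 bits of current packet: 102.326 μs.
Queuing delay = 126.7 μs.

126.7 μs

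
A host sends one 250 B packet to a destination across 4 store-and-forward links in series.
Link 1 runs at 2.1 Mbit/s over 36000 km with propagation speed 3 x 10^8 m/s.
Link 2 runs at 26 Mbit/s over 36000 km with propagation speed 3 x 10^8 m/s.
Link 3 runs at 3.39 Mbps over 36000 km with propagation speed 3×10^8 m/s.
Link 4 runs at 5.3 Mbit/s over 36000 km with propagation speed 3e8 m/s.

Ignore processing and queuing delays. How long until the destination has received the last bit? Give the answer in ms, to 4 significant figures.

L = 250 × 8 = 2000 bits.
Transmission delays (L/R per hop): 0.952381, 0.0769231, 0.589971, 0.377358 ms; sum = 1.99663 ms.
Propagation delays (d/s per hop): 120, 120, 120, 120 ms; sum = 480 ms.
End-to-end = 482.0 ms.

482.0 ms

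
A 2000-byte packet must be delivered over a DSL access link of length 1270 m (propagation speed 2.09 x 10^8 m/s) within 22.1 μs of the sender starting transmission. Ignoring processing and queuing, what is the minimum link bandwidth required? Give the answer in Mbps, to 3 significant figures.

L = 16000 bits.
Propagation delay = 1270 / 209000000 = 6.07656 μs.
Transmission budget = 22.1 − 6.07656 = 16.0234 μs.
R ≥ L / t_tx = 16000 bits / 1.60234e-05 s = 999 Mbps.

999 Mbps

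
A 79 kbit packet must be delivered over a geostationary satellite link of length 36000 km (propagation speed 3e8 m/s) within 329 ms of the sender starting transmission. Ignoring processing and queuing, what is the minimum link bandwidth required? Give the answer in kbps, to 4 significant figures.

378.0 kbps

Propagation delay = 36000000 / 300000000 = 120 ms.
Transmission budget = 329 − 120 = 209 ms.
R ≥ L / t_tx = 79000 bits / 0.209 s = 378.0 kbps.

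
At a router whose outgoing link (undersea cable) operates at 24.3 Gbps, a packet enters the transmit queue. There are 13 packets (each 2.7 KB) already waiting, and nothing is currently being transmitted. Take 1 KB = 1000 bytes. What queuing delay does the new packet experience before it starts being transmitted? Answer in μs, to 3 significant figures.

Each queued packet: L/R = 21600/24300000000 = 0.888889 μs.
13 queued → 11.5556 μs.
Queuing delay = 11.6 μs.

11.6 μs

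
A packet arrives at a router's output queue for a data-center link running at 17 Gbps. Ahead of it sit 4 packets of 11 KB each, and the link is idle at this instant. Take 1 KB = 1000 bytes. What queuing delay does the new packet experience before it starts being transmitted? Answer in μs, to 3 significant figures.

Each queued packet: L/R = 88000/17000000000 = 5.17647 μs.
4 queued → 20.7059 μs.
Queuing delay = 20.7 μs.

20.7 μs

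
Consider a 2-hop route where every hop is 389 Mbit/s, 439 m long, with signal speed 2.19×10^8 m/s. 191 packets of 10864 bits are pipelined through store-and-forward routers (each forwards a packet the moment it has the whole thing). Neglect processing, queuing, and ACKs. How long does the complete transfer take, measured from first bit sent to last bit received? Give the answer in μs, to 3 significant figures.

Per-hop transmission t_tx = L/R = 10864/389000000 = 27.928 μs.
Per-hop propagation t_prop = 439/219000000 = 2.00457 μs.
Pipeline fill: first packet needs 2·t_tx to clear all hops; remaining 190 packets each add one t_tx.
Total = (2+191-1)·t_tx + 2·t_prop = 192·27.928 + 2·2.00457 = 5370 μs.

5370 μs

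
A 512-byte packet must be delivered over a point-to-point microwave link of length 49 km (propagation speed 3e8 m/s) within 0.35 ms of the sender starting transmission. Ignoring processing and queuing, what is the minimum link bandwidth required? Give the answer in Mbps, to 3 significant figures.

21.9 Mbps

L = 4096 bits.
Propagation delay = 49000 / 300000000 = 0.163333 ms.
Transmission budget = 0.35 − 0.163333 = 0.186667 ms.
R ≥ L / t_tx = 4096 bits / 0.000186667 s = 21.9 Mbps.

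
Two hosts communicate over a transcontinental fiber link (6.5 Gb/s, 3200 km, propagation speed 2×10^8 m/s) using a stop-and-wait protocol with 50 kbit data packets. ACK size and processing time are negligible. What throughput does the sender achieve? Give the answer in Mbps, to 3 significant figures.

1.56 Mbps

t_tx = L/R = 50000/6500000000 = 7.69231e-06 s.
t_prop = 3200000/200000000 = 0.016 s; RTT = 0.032 s.
Cycle = t_tx + RTT = 0.0320077 s.
Throughput = L / cycle = 50000 / 0.0320077 = 1.56 Mbps.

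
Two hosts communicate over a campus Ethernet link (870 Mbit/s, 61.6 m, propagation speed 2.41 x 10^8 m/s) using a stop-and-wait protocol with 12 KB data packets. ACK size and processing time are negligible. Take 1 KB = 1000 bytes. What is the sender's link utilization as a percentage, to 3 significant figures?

t_tx = L/R = 96000/870000000 = 0.000110345 s.
t_prop = 61.6/241000000 = 2.55602e-07 s; RTT = 5.11203e-07 s.
Cycle = t_tx + RTT = 0.000110856 s.
Utilization = t_tx / cycle = 0.000110345/0.000110856 = 99.5 %.

99.5 %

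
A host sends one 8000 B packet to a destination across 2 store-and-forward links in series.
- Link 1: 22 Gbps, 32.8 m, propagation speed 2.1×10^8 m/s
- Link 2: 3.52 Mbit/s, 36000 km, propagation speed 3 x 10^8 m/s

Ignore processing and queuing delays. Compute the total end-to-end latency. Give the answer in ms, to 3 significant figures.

138 ms

L = 8000 × 8 = 64000 bits.
Transmission delays (L/R per hop): 0.00290909, 18.1818 ms; sum = 18.1847 ms.
Propagation delays (d/s per hop): 0.00015619, 120 ms; sum = 120 ms.
End-to-end = 138 ms.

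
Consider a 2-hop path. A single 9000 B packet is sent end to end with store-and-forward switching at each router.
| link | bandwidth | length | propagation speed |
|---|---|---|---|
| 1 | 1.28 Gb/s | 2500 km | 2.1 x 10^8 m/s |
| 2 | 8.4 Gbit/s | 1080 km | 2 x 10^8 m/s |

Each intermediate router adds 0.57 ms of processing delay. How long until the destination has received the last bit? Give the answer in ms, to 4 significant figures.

17.94 ms

L = 9000 × 8 = 72000 bits.
Transmission delays (L/R per hop): 0.05625, 0.00857143 ms; sum = 0.0648214 ms.
Propagation delays (d/s per hop): 11.9048, 5.4 ms; sum = 17.3048 ms.
Processing at 1 router(s): 1 × 0.57 ms = 0.57 ms.
End-to-end = 17.94 ms.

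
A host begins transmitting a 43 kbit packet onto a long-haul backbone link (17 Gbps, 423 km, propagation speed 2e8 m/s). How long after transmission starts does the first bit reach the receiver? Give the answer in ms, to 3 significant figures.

First bit experiences only propagation delay: d/s = 423000/200000000 = 2.12 ms.

2.12 ms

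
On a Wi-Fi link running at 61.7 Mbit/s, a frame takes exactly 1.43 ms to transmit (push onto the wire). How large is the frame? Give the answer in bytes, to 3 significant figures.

L = R × t_tx = 61700000 b/s × 0.00143 s = 88231 bits.
In bytes: 88231 / 8 = 11000 bytes.

11000 bytes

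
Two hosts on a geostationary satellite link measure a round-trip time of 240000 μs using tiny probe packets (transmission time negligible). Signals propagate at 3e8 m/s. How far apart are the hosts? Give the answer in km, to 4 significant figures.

36000 km

One-way propagation = RTT/2 = 120000 μs.
d = s × t = 300000000 × 0.12 = 36000 km.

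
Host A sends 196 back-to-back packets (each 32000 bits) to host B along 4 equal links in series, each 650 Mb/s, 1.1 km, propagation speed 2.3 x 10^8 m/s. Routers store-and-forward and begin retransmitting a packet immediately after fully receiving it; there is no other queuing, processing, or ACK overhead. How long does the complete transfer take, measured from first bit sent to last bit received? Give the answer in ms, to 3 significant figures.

9.82 ms

Per-hop transmission t_tx = L/R = 32000/650000000 = 0.0492308 ms.
Per-hop propagation t_prop = 1100/2.3e+08 = 0.00478261 ms.
Pipeline fill: first packet needs 4·t_tx to clear all hops; remaining 195 packets each add one t_tx.
Total = (4+196-1)·t_tx + 4·t_prop = 199·0.0492308 + 4·0.00478261 = 9.82 ms.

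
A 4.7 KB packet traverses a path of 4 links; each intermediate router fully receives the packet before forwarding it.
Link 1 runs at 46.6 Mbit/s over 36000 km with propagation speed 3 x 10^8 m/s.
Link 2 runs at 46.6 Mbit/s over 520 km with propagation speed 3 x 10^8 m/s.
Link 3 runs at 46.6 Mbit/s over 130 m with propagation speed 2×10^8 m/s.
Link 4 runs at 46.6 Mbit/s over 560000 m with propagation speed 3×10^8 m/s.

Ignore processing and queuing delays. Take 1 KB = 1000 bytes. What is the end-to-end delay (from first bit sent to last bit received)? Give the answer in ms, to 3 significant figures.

127 ms

L = 37600 bits.
Transmission delay per hop = L/R = 37600/46600000 = 0.806867 ms; 4 hops → 3.22747 ms.
Propagation delays (d/s per hop): 120, 1.73333, 0.00065, 1.86667 ms; sum = 123.601 ms.
End-to-end = 127 ms.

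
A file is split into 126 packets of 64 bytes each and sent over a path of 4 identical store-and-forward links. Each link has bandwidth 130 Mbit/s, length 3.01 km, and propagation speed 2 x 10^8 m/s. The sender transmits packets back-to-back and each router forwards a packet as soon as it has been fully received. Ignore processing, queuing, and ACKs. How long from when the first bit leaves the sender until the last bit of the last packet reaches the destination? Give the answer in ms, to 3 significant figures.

0.568 ms

Per-hop transmission t_tx = L/R = 512/130000000 = 0.00393846 ms.
Per-hop propagation t_prop = 3010/200000000 = 0.01505 ms.
Pipeline fill: first packet needs 4·t_tx to clear all hops; remaining 125 packets each add one t_tx.
Total = (4+126-1)·t_tx + 4·t_prop = 129·0.00393846 + 4·0.01505 = 0.568 ms.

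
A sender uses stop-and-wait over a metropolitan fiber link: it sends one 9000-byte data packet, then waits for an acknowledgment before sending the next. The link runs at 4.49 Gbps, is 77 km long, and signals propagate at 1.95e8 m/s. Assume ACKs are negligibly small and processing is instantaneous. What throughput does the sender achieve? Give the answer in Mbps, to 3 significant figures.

89.4 Mbps

t_tx = L/R = 72000/4490000000 = 1.60356e-05 s.
t_prop = 77000/195000000 = 0.000394872 s; RTT = 0.000789744 s.
Cycle = t_tx + RTT = 0.000805779 s.
Throughput = L / cycle = 72000 / 0.000805779 = 89.4 Mbps.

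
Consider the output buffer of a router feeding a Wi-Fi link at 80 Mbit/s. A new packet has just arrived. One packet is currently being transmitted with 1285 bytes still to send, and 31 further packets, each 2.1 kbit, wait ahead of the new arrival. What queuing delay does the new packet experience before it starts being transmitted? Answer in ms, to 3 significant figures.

Each queued packet: L/R = 2100/80000000 = 0.02625 ms.
31 queued → 0.81375 ms.
Plus remaining 10280 bits of current packet: 0.1285 ms.
Queuing delay = 0.942 ms.

0.942 ms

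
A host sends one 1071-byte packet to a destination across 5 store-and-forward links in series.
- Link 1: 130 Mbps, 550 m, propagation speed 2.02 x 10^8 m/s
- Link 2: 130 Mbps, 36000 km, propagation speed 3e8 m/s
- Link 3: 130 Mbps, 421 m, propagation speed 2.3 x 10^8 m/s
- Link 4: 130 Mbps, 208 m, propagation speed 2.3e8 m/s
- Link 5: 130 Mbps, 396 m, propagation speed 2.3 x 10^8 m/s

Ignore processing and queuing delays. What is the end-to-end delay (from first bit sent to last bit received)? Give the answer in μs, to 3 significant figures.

L = 1071 × 8 = 8568 bits.
Transmission delay per hop = L/R = 8568/130000000 = 65.9077 μs; 5 hops → 329.538 μs.
Propagation delays (d/s per hop): 2.72277, 120000, 1.83043, 0.904348, 1.72174 μs; sum = 120007 μs.
End-to-end = 120000 μs.

120000 μs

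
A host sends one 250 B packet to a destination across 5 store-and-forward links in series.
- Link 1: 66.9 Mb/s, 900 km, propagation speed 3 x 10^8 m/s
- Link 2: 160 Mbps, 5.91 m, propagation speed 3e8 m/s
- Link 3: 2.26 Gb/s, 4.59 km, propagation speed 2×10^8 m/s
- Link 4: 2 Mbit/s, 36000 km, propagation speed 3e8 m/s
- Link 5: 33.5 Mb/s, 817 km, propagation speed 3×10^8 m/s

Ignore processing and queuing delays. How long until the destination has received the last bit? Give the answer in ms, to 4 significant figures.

L = 250 × 8 = 2000 bits.
Transmission delays (L/R per hop): 0.0298954, 0.0125, 0.000884956, 1, 0.0597015 ms; sum = 1.10298 ms.
Propagation delays (d/s per hop): 3, 1.97e-05, 0.02295, 120, 2.72333 ms; sum = 125.746 ms.
End-to-end = 126.8 ms.

126.8 ms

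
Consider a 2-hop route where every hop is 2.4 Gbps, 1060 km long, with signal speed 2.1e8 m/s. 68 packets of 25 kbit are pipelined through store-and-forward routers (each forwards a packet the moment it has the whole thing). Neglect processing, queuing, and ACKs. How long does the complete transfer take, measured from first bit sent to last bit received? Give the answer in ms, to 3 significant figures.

Per-hop transmission t_tx = L/R = 25000/2400000000 = 0.0104167 ms.
Per-hop propagation t_prop = 1060000/210000000 = 5.04762 ms.
Pipeline fill: first packet needs 2·t_tx to clear all hops; remaining 67 packets each add one t_tx.
Total = (2+68-1)·t_tx + 2·t_prop = 69·0.0104167 + 2·5.04762 = 10.8 ms.

10.8 ms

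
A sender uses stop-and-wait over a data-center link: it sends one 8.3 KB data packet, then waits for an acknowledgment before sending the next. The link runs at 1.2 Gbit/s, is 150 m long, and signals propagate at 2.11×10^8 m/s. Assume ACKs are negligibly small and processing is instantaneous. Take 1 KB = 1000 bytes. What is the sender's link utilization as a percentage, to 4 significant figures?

t_tx = L/R = 66400/1200000000 = 5.53333e-05 s.
t_prop = 150/211000000 = 7.109e-07 s; RTT = 1.4218e-06 s.
Cycle = t_tx + RTT = 5.67551e-05 s.
Utilization = t_tx / cycle = 5.53333e-05/5.67551e-05 = 97.49 %.

97.49 %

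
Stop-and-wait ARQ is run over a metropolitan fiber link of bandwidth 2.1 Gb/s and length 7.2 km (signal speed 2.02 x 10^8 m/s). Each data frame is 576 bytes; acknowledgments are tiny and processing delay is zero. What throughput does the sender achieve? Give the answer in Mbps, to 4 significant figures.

t_tx = L/R = 4608/2100000000 = 2.19429e-06 s.
t_prop = 7200/202000000 = 3.56436e-05 s; RTT = 7.12871e-05 s.
Cycle = t_tx + RTT = 7.34814e-05 s.
Throughput = L / cycle = 4608 / 7.34814e-05 = 62.71 Mbps.

62.71 Mbps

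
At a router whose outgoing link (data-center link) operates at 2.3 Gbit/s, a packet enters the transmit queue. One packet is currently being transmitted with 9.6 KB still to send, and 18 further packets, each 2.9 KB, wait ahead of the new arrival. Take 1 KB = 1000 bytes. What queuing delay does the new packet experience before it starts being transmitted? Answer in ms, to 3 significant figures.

0.215 ms

Each queued packet: L/R = 23200/2300000000 = 0.010087 ms.
18 queued → 0.181565 ms.
Plus remaining 76800 bits of current packet: 0.0333913 ms.
Queuing delay = 0.215 ms.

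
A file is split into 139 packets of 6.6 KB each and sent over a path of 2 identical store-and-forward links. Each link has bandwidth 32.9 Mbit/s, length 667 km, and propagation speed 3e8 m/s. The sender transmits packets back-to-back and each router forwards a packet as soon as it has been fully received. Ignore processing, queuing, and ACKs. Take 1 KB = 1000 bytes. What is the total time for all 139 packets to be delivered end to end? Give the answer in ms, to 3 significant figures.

Per-hop transmission t_tx = L/R = 52800/32900000 = 1.60486 ms.
Per-hop propagation t_prop = 667000/300000000 = 2.22333 ms.
Pipeline fill: first packet needs 2·t_tx to clear all hops; remaining 138 packets each add one t_tx.
Total = (2+139-1)·t_tx + 2·t_prop = 140·1.60486 + 2·2.22333 = 229 ms.

229 ms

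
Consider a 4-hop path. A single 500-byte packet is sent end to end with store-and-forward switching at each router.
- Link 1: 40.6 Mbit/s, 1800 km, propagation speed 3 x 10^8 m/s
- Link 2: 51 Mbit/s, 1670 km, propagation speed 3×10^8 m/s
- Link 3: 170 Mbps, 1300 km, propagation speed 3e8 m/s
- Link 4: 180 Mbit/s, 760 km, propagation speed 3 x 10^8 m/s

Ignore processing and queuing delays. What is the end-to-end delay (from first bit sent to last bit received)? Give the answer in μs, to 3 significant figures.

L = 500 × 8 = 4000 bits.
Transmission delays (L/R per hop): 98.5222, 78.4314, 23.5294, 22.2222 μs; sum = 222.705 μs.
Propagation delays (d/s per hop): 6000, 5566.67, 4333.33, 2533.33 μs; sum = 18433.3 μs.
End-to-end = 18700 μs.

18700 μs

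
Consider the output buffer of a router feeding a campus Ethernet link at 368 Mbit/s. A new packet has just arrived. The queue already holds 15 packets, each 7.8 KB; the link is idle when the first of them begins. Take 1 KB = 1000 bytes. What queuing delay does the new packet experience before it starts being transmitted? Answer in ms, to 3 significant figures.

2.54 ms

Each queued packet: L/R = 62400/368000000 = 0.169565 ms.
15 queued → 2.54348 ms.
Queuing delay = 2.54 ms.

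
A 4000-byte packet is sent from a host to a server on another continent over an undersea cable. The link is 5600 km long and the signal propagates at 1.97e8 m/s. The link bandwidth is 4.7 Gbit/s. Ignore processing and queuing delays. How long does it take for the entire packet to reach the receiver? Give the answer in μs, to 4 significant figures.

L = 4000 × 8 = 32000 bits.
Transmission delay = L/R = 32000 / 4700000000 = 6.80851 μs.
Propagation delay = d/s = 5600000 m / 197000000 m/s = 28426.4 μs.
Total = 28430 μs.

28430 μs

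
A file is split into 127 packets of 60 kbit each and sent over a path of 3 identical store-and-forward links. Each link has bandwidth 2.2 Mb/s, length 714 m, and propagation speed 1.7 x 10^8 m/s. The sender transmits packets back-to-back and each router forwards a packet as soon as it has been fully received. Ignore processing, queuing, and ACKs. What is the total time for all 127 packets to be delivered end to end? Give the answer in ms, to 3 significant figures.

3520 ms

Per-hop transmission t_tx = L/R = 60000/2200000 = 27.2727 ms.
Per-hop propagation t_prop = 714/170000000 = 0.0042 ms.
Pipeline fill: first packet needs 3·t_tx to clear all hops; remaining 126 packets each add one t_tx.
Total = (3+127-1)·t_tx + 3·t_prop = 129·27.2727 + 3·0.0042 = 3520 ms.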